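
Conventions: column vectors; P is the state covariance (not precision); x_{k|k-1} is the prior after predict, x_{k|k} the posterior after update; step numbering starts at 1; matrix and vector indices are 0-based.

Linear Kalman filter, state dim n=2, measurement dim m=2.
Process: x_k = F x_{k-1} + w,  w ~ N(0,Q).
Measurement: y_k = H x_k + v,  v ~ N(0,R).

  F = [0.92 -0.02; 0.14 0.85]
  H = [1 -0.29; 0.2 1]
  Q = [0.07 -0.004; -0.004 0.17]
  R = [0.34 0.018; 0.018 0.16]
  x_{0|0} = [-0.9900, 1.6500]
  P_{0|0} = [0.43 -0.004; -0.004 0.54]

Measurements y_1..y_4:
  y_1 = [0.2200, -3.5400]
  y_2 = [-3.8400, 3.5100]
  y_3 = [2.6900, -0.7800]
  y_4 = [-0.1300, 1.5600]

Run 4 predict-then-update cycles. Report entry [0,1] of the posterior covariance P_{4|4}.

P_post[0,1] = 0.0020

step 1: x^-=[-0.9438, 1.2639]  P^-=[0.4343 0.0391; 0.0391 0.5676]  S=[0.7994 -0.0229; -0.0229 0.7606]  K=[0.5343 0.1817; -0.1354 0.7524]  nu=[1.5303, -4.6151]  x^+=[-0.9646, -2.4160]  P^+=[0.1854 0.0016; 0.0016 0.1176]
step 2: x^-=[-0.8391, -2.1887]  P^-=[0.2269 0.0191; 0.0191 0.2590]  S=[0.5776 0.0063; 0.0063 0.4357]  K=[0.3817 0.1426; -0.1035 0.6047]  nu=[-3.6356, 5.8665]  x^+=[-1.3906, 1.7350]  P^+=[0.1332 0.0030; 0.0030 0.0943]
step 3: x^-=[-1.3140, 1.2801]  P^-=[0.1827 0.0139; 0.0139 0.2415]  S=[0.5349 -0.0024; -0.0024 0.4143]  K=[0.3345 0.1237; -0.1023 0.5889]  nu=[4.3753, -1.7973]  x^+=[-0.0727, -0.2258]  P^+=[0.1167 0.0025; 0.0025 0.0919]
step 4: x^-=[-0.0624, -0.2021]  P^-=[0.1687 0.0114; 0.0114 0.2393]  S=[0.5222 -0.0069; -0.0069 0.4106]  K=[0.3183 0.1153; -0.1033 0.5866]  nu=[-0.1262, 1.7745]  x^+=[0.1020, 0.8519]  P^+=[0.1109 0.0020; 0.0020 0.0916]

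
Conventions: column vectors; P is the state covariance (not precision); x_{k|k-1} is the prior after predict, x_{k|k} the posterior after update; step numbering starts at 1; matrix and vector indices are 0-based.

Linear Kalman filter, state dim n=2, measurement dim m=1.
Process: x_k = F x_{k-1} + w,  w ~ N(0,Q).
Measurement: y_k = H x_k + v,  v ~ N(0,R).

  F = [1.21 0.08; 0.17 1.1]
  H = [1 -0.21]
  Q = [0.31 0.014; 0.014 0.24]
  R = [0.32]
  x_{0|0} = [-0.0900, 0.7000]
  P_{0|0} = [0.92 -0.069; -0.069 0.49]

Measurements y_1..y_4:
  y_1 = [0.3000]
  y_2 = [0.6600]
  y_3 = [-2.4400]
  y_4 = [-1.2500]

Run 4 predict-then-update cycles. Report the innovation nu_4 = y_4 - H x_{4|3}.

step 1: x^-=[-0.0529, 0.7547]  P^-=[1.6467 0.1536; 0.1536 0.8337]  S=[1.9390]  K=[0.8326; -0.0111]  nu=[0.5114]  x^+=[0.3729, 0.7490]  P^+=[0.3025 0.1715; 0.1715 0.8334]
step 2: x^-=[0.5111, 0.8873]  P^-=[0.7914 0.3801; 0.3801 1.3213]  S=[1.0100]  K=[0.7045; 0.1016]  nu=[0.3352]  x^+=[0.7473, 0.9214]  P^+=[0.2901 0.3078; 0.3078 1.3109]
step 3: x^-=[0.9779, 1.1406]  P^-=[0.8027 0.6029; 0.6029 1.9497]  S=[0.9554]  K=[0.7076; 0.2025]  nu=[-3.1784]  x^+=[-1.2711, 0.4970]  P^+=[0.3243 0.4660; 0.4660 1.9105]
step 4: x^-=[-1.4983, 0.3306]  P^-=[0.8872 0.8754; 0.8754 2.7354]  S=[0.9602]  K=[0.7326; 0.3135]  nu=[0.3177]  x^+=[-1.2656, 0.4302]  P^+=[0.3720 0.6549; 0.6549 2.6410]

innov = [0.3177]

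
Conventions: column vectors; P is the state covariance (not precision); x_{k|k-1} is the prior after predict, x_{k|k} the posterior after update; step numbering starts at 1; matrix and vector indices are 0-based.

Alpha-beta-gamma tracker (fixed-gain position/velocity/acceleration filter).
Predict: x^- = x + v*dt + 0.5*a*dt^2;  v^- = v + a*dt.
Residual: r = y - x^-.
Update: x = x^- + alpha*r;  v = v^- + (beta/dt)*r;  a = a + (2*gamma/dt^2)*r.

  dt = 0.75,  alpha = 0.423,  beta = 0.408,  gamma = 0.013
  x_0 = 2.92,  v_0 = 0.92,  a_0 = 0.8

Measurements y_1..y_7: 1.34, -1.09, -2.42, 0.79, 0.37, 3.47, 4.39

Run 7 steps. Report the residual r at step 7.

resid = 0.2112

step 1: x_pred=3.8350  r=-2.4950  x^+=2.7796  v^+=0.1627  a^+=0.6847
step 2: x_pred=3.0942  r=-4.1842  x^+=1.3243  v^+=-1.6000  a^+=0.4913
step 3: x_pred=0.2625  r=-2.6825  x^+=-0.8722  v^+=-2.6908  a^+=0.3673
step 4: x_pred=-2.7870  r=3.5770  x^+=-1.2739  v^+=-0.4694  a^+=0.5326
step 5: x_pred=-1.4762  r=1.8462  x^+=-0.6953  v^+=0.9344  a^+=0.6180
step 6: x_pred=0.1793  r=3.2907  x^+=1.5713  v^+=3.1880  a^+=0.7701
step 7: x_pred=4.1788  r=0.2112  x^+=4.2682  v^+=3.8804  a^+=0.7798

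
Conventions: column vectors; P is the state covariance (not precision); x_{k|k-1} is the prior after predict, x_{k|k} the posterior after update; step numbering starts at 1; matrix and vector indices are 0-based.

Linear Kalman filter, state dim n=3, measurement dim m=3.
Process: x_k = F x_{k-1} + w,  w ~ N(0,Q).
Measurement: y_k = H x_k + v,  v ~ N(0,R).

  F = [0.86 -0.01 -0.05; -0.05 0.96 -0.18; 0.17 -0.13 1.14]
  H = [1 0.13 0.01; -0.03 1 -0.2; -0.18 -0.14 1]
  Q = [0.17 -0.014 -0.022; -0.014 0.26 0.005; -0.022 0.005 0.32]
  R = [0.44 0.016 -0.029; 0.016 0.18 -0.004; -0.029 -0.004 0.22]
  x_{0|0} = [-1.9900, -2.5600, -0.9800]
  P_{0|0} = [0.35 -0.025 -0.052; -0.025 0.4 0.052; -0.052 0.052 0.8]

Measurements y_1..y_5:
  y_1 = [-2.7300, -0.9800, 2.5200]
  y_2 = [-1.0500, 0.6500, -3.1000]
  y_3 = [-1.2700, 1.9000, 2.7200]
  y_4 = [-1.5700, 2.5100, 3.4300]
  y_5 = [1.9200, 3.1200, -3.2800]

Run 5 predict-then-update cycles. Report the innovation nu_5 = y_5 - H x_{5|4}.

step 1: x^-=[-1.6368, -2.1817, -1.1227]  P^-=[0.4359 -0.0408 -0.0639; -0.0408 0.6389 -0.1536; -0.0639 -0.1536 1.3421]  S=[0.8745 0.0579 -0.1825; 0.0579 0.9361 -0.5106; -0.1825 -0.5106 1.6527]  K=[0.4857 -0.1080 -0.0624; 0.0158 0.7683 0.0965; 0.0953 0.0059 0.8444]  nu=[-0.7984, 0.9281, 3.0426]  x^+=[-2.3146, -1.1877, 1.3759]  P^+=[0.2141 -0.0028 0.0108; -0.0028 0.1456 0.0376; 0.0108 0.0376 0.1902]
step 2: x^-=[-2.0475, -1.2721, 1.3294]  P^-=[0.3280 -0.0286 0.0092; -0.0286 0.3884 -0.0134; 0.0092 -0.0134 0.5690]  S=[0.7673 0.0254 -0.0772; 0.0254 0.5986 -0.1791; -0.0772 -0.1791 0.8062]  K=[0.4221 -0.0965 -0.0378; 0.0134 0.6762 0.0738; 0.0891 -0.0032 0.7138]  nu=[1.1496, 2.1265, -4.9761]  x^+=[-1.5794, -0.1859, -2.1270]  P^+=[0.1854 -0.0023 0.0129; -0.0023 0.1277 0.0306; 0.0129 0.0306 0.1611]
step 3: x^-=[-1.2501, 0.2833, -2.6691]  P^-=[0.3065 -0.0271 0.0087; -0.0271 0.3732 -0.0129; 0.0087 -0.0129 0.5329]  S=[0.7460 0.0258 -0.0742; 0.0258 0.5817 -0.1696; -0.0742 -0.1696 0.7692]  K=[0.4059 -0.0941 -0.0371; 0.0125 0.6673 0.0700; 0.0864 -0.0055 0.7002]  nu=[-0.0300, 1.0454, 5.2037]  x^+=[-1.5536, 1.3447, 0.9661]  P^+=[0.1784 -0.0025 0.0122; -0.0025 0.1259 0.0295; 0.0122 0.0295 0.1579]
step 4: x^-=[-1.3978, 1.1947, 0.6624]  P^-=[0.3013 -0.0267 0.0072; -0.0267 0.3718 -0.0131; 0.0072 -0.0131 0.5286]  S=[0.7408 0.0264 -0.0748; 0.0264 0.5802 -0.1689; -0.0748 -0.1689 0.7653]  K=[0.4017 -0.0935 -0.0379; 0.0123 0.6664 0.0694; 0.0853 -0.0058 0.6984]  nu=[-0.3341, 1.4058, 2.6833]  x^+=[-1.7650, 2.3137, 2.4997]  P^+=[0.1766 -0.0026 0.0118; -0.0026 0.1257 0.0294; 0.0118 0.0294 0.1574]
step 5: x^-=[-1.6661, 1.8595, 2.2489]  P^-=[0.3000 -0.0267 0.0066; -0.0267 0.3717 -0.0131; 0.0066 -0.0131 0.5278]  S=[0.7395 0.0266 -0.0752; 0.0266 0.5800 -0.1687; -0.0752 -0.1687 0.7648]  K=[0.4006 -0.0933 -0.0383; 0.0122 0.6663 0.0693; 0.0850 -0.0058 0.6981]  nu=[3.3218, 1.6603, -5.5684]  x^+=[-0.2772, 2.6204, -1.3657]  P^+=[0.1761 -0.0026 0.0117; -0.0026 0.1256 0.0293; 0.0117 0.0293 0.1573]

innov = [3.3218, 1.6603, -5.5684]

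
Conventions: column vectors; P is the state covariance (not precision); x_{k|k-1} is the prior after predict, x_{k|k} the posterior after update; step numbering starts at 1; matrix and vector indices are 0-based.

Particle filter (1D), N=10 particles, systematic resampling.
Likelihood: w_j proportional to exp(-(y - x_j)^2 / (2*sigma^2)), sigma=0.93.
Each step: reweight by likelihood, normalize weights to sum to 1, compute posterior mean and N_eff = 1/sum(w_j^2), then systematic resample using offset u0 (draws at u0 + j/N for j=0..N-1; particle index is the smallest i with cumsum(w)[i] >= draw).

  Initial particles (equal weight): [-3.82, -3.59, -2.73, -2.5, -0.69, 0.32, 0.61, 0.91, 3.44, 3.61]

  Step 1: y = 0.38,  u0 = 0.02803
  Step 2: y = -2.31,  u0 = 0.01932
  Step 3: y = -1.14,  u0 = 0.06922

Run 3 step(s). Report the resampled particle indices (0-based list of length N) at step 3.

step 1: w=[0.0000, 0.0000, 0.0011, 0.0025, 0.1539, 0.2976, 0.2893, 0.2536, 0.0013, 0.0007]  mean=0.3941  Neff=3.8426  idx=[4, 4, 5, 5, 5, 6, 6, 6, 7, 7]
step 2: w=[0.4215, 0.4215, 0.0352, 0.0352, 0.0352, 0.0139, 0.0139, 0.0139, 0.0048, 0.0048]  mean=-0.5137  Neff=2.7804  idx=[0, 0, 0, 0, 0, 1, 1, 1, 1, 4]
step 3: w=[0.1072, 0.1072, 0.1072, 0.1072, 0.1072, 0.1072, 0.1072, 0.1072, 0.1072, 0.0351]  mean=-0.6545  Neff=9.5535  idx=[0, 1, 2, 3, 4, 5, 6, 7, 8, 9]

resampled_idx = [0, 1, 2, 3, 4, 5, 6, 7, 8, 9]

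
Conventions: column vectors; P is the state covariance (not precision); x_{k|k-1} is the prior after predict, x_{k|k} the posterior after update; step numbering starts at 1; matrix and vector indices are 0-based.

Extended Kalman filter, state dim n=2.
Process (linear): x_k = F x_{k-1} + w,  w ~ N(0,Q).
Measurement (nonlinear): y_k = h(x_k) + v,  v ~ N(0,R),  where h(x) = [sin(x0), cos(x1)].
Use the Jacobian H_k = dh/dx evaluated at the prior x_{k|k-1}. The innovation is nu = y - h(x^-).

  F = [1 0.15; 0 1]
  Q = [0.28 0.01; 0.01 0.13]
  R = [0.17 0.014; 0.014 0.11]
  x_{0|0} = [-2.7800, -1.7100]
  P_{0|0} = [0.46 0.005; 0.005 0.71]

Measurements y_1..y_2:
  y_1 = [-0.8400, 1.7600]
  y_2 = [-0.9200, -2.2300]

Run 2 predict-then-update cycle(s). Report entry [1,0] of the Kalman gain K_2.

K[1,0] = -0.0325

step 1: x^-=[-3.0365, -1.7100]  P^-=[0.7575 0.1215; 0.1215 0.8400]  H_jac=[-0.9945 0.0000; 0.0000 0.9903]  S=[0.9191 -0.1057; -0.1057 0.9338]  K=[-0.8154 0.0366; -0.0294 0.8875]  nu=[-0.7351, 1.8988]  x^+=[-2.3676, -0.0032]  P^+=[0.1389 -0.0075; -0.0075 0.0982]
step 2: x^-=[-2.3681, -0.0032]  P^-=[0.4188 0.0173; 0.0173 0.2282]  H_jac=[-0.7155 0.0000; 0.0000 0.0032]  S=[0.3844 0.0140; 0.0140 0.1100]  K=[-0.7832 0.0999; -0.0325 0.0108]  nu=[-0.2214, -3.2300]  x^+=[-2.5174, -0.0310]  P^+=[0.1841 0.0075; 0.0075 0.2278]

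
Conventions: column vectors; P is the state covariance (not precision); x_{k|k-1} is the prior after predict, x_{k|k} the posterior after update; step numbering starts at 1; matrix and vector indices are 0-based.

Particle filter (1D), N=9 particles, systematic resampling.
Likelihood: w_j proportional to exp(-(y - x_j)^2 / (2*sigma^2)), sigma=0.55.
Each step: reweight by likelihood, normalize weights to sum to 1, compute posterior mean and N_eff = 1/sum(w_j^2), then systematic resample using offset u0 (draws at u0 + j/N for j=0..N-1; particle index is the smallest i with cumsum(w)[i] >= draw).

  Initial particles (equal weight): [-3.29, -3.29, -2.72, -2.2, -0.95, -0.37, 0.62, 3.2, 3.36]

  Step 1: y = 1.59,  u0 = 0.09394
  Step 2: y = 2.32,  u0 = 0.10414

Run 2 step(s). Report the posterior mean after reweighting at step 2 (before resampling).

step 1: w=[0.0000, 0.0000, 0.0000, 0.0000, 0.0001, 0.0075, 0.9088, 0.0593, 0.0243]  mean=0.8319  Neff=1.2047  idx=[6, 6, 6, 6, 6, 6, 6, 6, 8]
step 2: w=[0.0359, 0.0359, 0.0359, 0.0359, 0.0359, 0.0359, 0.0359, 0.0359, 0.7129]  mean=2.5734  Neff=1.9284  idx=[2, 5, 8, 8, 8, 8, 8, 8, 8]

post_mean = 2.5734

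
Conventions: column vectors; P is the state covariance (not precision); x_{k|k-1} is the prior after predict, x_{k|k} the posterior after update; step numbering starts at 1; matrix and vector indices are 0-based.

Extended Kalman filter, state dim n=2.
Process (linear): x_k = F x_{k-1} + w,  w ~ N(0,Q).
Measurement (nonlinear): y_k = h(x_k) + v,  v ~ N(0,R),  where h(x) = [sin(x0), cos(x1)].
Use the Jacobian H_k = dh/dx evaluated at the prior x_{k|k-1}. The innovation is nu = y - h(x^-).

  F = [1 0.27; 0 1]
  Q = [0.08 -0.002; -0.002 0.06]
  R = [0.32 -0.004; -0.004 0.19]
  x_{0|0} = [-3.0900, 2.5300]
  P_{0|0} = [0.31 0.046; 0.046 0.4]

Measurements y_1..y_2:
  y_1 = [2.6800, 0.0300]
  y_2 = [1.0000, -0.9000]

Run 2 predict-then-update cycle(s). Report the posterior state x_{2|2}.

step 1: x^-=[-2.4069, 2.5300]  P^-=[0.4440 0.1520; 0.1520 0.4600]  H_jac=[-0.7420 0.0000; 0.0000 -0.5742]  S=[0.5645 0.0608; 0.0608 0.3416]  K=[-0.5670 -0.1546; -0.1189 -0.7519]  nu=[3.3504, 0.8487]  x^+=[-4.4379, 1.4935]  P^+=[0.2437 0.0472; 0.0472 0.2480]
step 2: x^-=[-4.0346, 1.4935]  P^-=[0.3673 0.1122; 0.1122 0.3080]  H_jac=[-0.6271 0.0000; 0.0000 -0.9970]  S=[0.4644 0.0661; 0.0661 0.4962]  K=[-0.4728 -0.1624; -0.0646 -0.6103]  nu=[0.2210, -0.9772]  x^+=[-3.9804, 2.0756]  P^+=[0.2402 0.0290; 0.0290 0.1160]

x_post = [-3.9804, 2.0756]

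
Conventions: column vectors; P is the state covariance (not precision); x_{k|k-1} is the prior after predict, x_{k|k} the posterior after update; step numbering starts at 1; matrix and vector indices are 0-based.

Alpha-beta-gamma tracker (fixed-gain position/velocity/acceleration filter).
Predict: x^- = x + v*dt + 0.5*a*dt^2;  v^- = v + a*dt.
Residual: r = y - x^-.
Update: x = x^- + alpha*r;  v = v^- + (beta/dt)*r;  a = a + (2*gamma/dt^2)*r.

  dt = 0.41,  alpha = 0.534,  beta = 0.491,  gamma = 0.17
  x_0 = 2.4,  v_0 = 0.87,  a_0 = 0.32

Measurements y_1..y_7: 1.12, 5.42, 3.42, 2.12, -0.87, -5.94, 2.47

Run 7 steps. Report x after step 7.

step 1: x_pred=2.7836  r=-1.6636  x^+=1.8952  v^+=-0.9911  a^+=-3.0448
step 2: x_pred=1.2330  r=4.1870  x^+=3.4689  v^+=2.7748  a^+=5.4239
step 3: x_pred=5.0624  r=-1.6424  x^+=4.1854  v^+=3.0317  a^+=2.1020
step 4: x_pred=5.6050  r=-3.4850  x^+=3.7440  v^+=-0.2800  a^+=-4.9469
step 5: x_pred=3.2134  r=-4.0834  x^+=1.0329  v^+=-7.1984  a^+=-13.2060
step 6: x_pred=-3.0284  r=-2.9116  x^+=-4.5832  v^+=-16.0996  a^+=-19.0950
step 7: x_pred=-12.7890  r=15.2590  x^+=-4.6407  v^+=-5.6550  a^+=11.7679

x_post = -4.6407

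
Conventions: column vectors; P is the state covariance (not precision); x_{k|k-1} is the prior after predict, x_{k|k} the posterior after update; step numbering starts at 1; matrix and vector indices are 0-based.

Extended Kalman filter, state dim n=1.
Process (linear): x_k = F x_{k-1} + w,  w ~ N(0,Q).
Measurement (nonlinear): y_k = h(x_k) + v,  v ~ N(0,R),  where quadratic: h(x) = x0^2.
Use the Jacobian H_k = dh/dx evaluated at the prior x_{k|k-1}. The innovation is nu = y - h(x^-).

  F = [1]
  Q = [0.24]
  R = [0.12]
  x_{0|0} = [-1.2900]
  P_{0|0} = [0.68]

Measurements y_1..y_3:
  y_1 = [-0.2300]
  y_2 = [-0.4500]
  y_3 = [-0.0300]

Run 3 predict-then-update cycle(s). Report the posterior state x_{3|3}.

x_post = [-0.0577]

step 1: x^-=[-1.2900]  P^-=[0.9200]  H_jac=[-2.5800]  S=[6.2439]  K=[-0.3801]  nu=[-1.8941]  x^+=[-0.5700]  P^+=[0.0177]
step 2: x^-=[-0.5700]  P^-=[0.2577]  H_jac=[-1.1399]  S=[0.4548]  K=[-0.6458]  nu=[-0.7749]  x^+=[-0.0696]  P^+=[0.0680]
step 3: x^-=[-0.0696]  P^-=[0.3080]  H_jac=[-0.1391]  S=[0.1260]  K=[-0.3401]  nu=[-0.0348]  x^+=[-0.0577]  P^+=[0.2934]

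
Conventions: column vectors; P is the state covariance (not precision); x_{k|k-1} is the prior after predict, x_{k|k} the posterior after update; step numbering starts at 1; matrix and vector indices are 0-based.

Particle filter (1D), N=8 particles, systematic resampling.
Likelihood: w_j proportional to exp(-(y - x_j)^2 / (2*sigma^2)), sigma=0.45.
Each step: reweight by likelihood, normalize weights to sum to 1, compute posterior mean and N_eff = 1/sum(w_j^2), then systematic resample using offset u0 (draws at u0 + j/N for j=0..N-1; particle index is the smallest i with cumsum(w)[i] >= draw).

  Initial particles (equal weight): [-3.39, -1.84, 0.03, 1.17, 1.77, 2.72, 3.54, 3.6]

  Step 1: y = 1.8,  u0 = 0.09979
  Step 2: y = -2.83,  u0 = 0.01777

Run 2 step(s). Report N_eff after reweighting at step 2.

N_eff = 2.0000

step 1: w=[0.0000, 0.0000, 0.0003, 0.2505, 0.6660, 0.0826, 0.0004, 0.0002]  mean=1.6987  Neff=1.9487  idx=[3, 3, 4, 4, 4, 4, 4, 5]
step 2: w=[0.5000, 0.5000, 0.0000, 0.0000, 0.0000, 0.0000, 0.0000, 0.0000]  mean=1.1700  Neff=2.0000  idx=[0, 0, 0, 0, 1, 1, 1, 1]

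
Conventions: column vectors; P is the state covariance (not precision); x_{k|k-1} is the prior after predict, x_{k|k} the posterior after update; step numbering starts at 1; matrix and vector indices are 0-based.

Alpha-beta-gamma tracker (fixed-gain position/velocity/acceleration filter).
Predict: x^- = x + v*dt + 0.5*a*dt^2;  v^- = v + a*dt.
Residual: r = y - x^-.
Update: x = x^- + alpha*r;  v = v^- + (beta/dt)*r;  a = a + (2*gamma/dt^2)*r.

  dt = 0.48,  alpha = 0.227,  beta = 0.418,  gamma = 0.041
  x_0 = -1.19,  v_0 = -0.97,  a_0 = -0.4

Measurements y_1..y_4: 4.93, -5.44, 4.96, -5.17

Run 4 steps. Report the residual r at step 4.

step 1: x_pred=-1.7017  r=6.6317  x^+=-0.1963  v^+=4.6131  a^+=1.9602
step 2: x_pred=2.2438  r=-7.6838  x^+=0.4996  v^+=-1.1373  a^+=-0.7745
step 3: x_pred=-0.1355  r=5.0955  x^+=1.0211  v^+=2.9283  a^+=1.0391
step 4: x_pred=2.5464  r=-7.7164  x^+=0.7948  v^+=-3.2927  a^+=-1.7072

resid = -7.7164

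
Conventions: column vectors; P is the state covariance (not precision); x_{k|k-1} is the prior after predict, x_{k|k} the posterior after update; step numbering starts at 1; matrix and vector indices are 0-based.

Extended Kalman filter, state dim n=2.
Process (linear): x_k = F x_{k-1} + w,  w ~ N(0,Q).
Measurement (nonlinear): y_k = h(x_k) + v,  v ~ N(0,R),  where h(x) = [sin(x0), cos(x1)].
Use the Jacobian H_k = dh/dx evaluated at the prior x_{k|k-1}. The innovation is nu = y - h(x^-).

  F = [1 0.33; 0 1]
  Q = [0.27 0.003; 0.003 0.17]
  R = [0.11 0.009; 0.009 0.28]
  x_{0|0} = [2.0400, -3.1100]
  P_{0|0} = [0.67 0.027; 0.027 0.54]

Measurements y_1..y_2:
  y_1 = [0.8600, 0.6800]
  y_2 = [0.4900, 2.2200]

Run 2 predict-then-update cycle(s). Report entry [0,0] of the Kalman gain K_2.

K[0,0] = 0.8588

step 1: x^-=[1.0137, -3.1100]  P^-=[1.0166 0.2082; 0.2082 0.7100]  H_jac=[0.5287 0.0000; 0.0000 0.0316]  S=[0.3942 0.0125; 0.0125 0.2807]  K=[1.3647 -0.0372; 0.2771 0.0676]  nu=[0.0112, 1.6795]  x^+=[0.9665, -2.9934]  P^+=[0.2833 0.0588; 0.0588 0.6780]
step 2: x^-=[-0.0214, -2.9934]  P^-=[0.6659 0.2855; 0.2855 0.8480]  H_jac=[0.9998 0.0000; 0.0000 0.1477]  S=[0.7756 0.0512; 0.0512 0.2985]  K=[0.8588 -0.0059; 0.3443 0.3605]  nu=[0.5114, 3.2090]  x^+=[0.3988, -1.6606]  P^+=[0.0944 0.0411; 0.0411 0.7046]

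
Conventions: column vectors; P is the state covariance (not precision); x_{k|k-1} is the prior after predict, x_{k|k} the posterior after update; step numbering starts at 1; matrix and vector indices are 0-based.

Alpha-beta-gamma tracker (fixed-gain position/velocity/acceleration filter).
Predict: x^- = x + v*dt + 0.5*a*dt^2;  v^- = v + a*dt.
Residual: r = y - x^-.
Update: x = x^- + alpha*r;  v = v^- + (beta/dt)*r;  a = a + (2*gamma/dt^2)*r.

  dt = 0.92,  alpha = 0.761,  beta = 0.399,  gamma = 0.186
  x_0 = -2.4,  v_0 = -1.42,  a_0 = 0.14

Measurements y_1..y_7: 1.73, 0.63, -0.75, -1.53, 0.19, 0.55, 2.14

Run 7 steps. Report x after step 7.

step 1: x_pred=-3.6472  r=5.3772  x^+=0.4449  v^+=1.0408  a^+=2.5033
step 2: x_pred=2.4618  r=-1.8318  x^+=1.0678  v^+=2.5494  a^+=1.6982
step 3: x_pred=4.1320  r=-4.8820  x^+=0.4168  v^+=1.9945  a^+=-0.4475
step 4: x_pred=2.0623  r=-3.5923  x^+=-0.6714  v^+=0.0248  a^+=-2.0263
step 5: x_pred=-1.5061  r=1.6961  x^+=-0.2154  v^+=-1.1038  a^+=-1.2809
step 6: x_pred=-1.7729  r=2.3229  x^+=-0.0052  v^+=-1.2747  a^+=-0.2599
step 7: x_pred=-1.2879  r=3.4279  x^+=1.3207  v^+=-0.0272  a^+=1.2467

x_post = 1.3207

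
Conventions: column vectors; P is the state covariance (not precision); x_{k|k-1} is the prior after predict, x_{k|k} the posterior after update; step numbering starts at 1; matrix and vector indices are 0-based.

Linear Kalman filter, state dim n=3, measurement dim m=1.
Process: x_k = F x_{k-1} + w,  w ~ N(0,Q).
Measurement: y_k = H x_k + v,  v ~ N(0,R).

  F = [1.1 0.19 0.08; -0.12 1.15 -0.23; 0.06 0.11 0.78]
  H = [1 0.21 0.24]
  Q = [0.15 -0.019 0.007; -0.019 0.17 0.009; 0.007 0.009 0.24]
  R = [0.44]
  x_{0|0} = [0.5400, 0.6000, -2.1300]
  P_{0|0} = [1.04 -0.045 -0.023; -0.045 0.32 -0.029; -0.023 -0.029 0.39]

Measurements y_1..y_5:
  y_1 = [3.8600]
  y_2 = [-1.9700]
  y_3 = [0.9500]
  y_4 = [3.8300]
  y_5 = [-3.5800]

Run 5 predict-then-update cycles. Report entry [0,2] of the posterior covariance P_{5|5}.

P_post[0,2] = -0.0586

step 1: x^-=[0.5376, 1.1151, -1.5630]  P^-=[1.3987 -0.1448 0.0763; -0.1448 0.6553 -0.0533; 0.0763 -0.0533 0.4772]  S=[1.8655]  K=[0.7433; -0.0107; 0.0963]  nu=[3.4633]  x^+=[3.1118, 1.0780, -1.2295]  P^+=[0.3681 -0.1299 -0.0572; -0.1299 0.6551 -0.0514; -0.0572 -0.0514 0.4599]
step 2: x^-=[3.5295, 1.1491, -0.6537]  P^-=[0.5560 -0.0818 -0.0010; -0.0818 1.1259 -0.0392; -0.0010 -0.0392 0.5132]  S=[1.0364]  K=[0.5197; 0.1401; 0.1100]  nu=[-5.5839]  x^+=[0.6278, 0.3666, -1.2678]  P^+=[0.2761 -0.1573 -0.0602; -0.1573 1.1055 -0.0551; -0.0602 -0.0551 0.5006]
step 3: x^-=[0.6588, 0.6379, -0.9109]  P^-=[0.4492 -0.0053 -0.0018; -0.0053 1.7317 0.0067; -0.0018 0.0067 0.5418]  S=[0.9943]  K=[0.4502; 0.3620; 0.1303]  nu=[0.3759]  x^+=[0.8280, 0.7739, -0.8619]  P^+=[0.2477 -0.1674 -0.0602; -0.1674 1.6014 -0.0402; -0.0602 -0.0402 0.5249]
step 4: x^-=[0.9889, 0.9889, -0.5375]  P^-=[0.4291 0.0945 0.0092; 0.0945 2.3834 0.0777; 0.0092 0.0777 0.5649]  S=[1.0587]  K=[0.4261; 0.5797; 0.1521]  nu=[2.7624]  x^+=[2.1661, 2.5902, -0.1172]  P^+=[0.2368 -0.1670 -0.0595; -0.1670 2.0277 -0.0157; -0.0595 -0.0157 0.5404]
step 5: x^-=[2.8654, 2.7457, 0.3234]  P^-=[0.4325 0.1903 0.0229; 0.1903 2.9347 0.1503; 0.0229 0.1503 0.5837]  S=[1.1416]  K=[0.4187; 0.7381; 0.1704]  nu=[-7.0997]  x^+=[-0.1069, -2.4947, -0.8862]  P^+=[0.2324 -0.1625 -0.0586; -0.1625 2.3127 0.0067; -0.0586 0.0067 0.5505]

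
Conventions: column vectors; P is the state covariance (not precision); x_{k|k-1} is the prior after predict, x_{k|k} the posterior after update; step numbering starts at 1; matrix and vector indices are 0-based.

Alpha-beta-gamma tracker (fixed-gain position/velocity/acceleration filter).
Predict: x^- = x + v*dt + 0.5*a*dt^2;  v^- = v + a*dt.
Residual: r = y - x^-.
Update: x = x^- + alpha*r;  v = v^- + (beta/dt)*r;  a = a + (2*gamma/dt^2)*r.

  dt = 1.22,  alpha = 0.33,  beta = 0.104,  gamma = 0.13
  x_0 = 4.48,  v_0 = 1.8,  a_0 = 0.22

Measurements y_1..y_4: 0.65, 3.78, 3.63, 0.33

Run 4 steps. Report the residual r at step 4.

resid = -1.3360

step 1: x_pred=6.8397  r=-6.1897  x^+=4.7971  v^+=1.5408  a^+=-0.8612
step 2: x_pred=6.0359  r=-2.2559  x^+=5.2914  v^+=0.2977  a^+=-1.2553
step 3: x_pred=4.7205  r=-1.0905  x^+=4.3606  v^+=-1.3267  a^+=-1.4458
step 4: x_pred=1.6660  r=-1.3360  x^+=1.2252  v^+=-3.2045  a^+=-1.6792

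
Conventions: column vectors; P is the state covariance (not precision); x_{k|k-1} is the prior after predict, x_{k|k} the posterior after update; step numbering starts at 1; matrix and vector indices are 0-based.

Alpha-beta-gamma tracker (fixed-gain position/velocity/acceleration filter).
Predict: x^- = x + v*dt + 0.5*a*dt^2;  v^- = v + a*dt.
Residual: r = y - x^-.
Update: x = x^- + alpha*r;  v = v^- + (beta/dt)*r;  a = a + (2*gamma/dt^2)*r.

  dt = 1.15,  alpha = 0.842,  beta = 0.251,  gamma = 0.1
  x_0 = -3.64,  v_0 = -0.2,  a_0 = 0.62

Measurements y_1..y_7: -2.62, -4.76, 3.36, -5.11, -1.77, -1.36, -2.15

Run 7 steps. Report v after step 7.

v_post = -0.3916

step 1: x_pred=-3.4600  r=0.8400  x^+=-2.7527  v^+=0.6963  a^+=0.7470
step 2: x_pred=-1.4580  r=-3.3020  x^+=-4.2383  v^+=0.8347  a^+=0.2477
step 3: x_pred=-3.1146  r=6.4746  x^+=2.3370  v^+=2.5327  a^+=1.2268
step 4: x_pred=6.0608  r=-11.1708  x^+=-3.3450  v^+=1.5054  a^+=-0.4625
step 5: x_pred=-1.9197  r=0.1497  x^+=-1.7937  v^+=1.0061  a^+=-0.4399
step 6: x_pred=-0.9275  r=-0.4325  x^+=-1.2917  v^+=0.4058  a^+=-0.5053
step 7: x_pred=-1.1591  r=-0.9909  x^+=-1.9934  v^+=-0.3916  a^+=-0.6552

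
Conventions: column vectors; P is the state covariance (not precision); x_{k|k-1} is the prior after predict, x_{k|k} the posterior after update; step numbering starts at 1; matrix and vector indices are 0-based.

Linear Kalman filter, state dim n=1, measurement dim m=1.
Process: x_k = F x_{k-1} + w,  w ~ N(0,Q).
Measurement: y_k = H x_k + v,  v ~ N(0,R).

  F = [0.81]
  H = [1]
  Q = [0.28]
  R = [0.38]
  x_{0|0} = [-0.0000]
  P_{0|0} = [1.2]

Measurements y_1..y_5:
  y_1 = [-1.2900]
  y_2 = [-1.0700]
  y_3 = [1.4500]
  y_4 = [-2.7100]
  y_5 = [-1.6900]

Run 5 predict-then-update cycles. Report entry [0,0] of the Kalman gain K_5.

K[0,0] = 0.5187

step 1: x^-=[0.0000]  P^-=[1.0673]  S=[1.4473]  K=[0.7374]  nu=[-1.2900]  x^+=[-0.9513]  P^+=[0.2802]
step 2: x^-=[-0.7706]  P^-=[0.4639]  S=[0.8439]  K=[0.5497]  nu=[-0.2994]  x^+=[-0.9352]  P^+=[0.2089]
step 3: x^-=[-0.7575]  P^-=[0.4170]  S=[0.7970]  K=[0.5232]  nu=[2.2075]  x^+=[0.3976]  P^+=[0.1988]
step 4: x^-=[0.3220]  P^-=[0.4105]  S=[0.7905]  K=[0.5193]  nu=[-3.0320]  x^+=[-1.2524]  P^+=[0.1973]
step 5: x^-=[-1.0144]  P^-=[0.4095]  S=[0.7895]  K=[0.5187]  nu=[-0.6756]  x^+=[-1.3648]  P^+=[0.1971]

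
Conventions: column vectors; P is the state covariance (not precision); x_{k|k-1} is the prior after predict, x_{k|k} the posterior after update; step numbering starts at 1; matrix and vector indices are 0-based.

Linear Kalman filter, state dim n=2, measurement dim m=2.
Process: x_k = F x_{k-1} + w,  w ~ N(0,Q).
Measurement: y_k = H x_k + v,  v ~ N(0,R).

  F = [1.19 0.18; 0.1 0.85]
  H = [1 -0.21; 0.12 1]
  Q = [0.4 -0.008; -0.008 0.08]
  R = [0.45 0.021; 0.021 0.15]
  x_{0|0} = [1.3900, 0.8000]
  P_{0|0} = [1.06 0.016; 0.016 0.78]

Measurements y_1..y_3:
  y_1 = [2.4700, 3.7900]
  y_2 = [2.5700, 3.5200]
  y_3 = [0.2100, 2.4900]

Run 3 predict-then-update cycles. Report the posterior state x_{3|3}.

step 1: x^-=[1.7981, 0.8190]  P^-=[1.9332 0.2540; 0.2540 0.6569]  S=[2.3055 0.3626; 0.3626 0.8957]  K=[0.7797 0.2269; -0.0752 0.7978]  nu=[0.8439, 2.7552]  x^+=[3.0812, 2.9538]  P^+=[0.3572 0.0075; 0.0075 0.1172]
step 2: x^-=[4.1984, 2.8189]  P^-=[0.9129 0.0602; 0.0602 0.1695]  S=[1.3451 0.1536; 0.1536 0.3471]  K=[0.6461 0.2031; -0.0420 0.5278]  nu=[-1.0364, 0.1973]  x^+=[3.5688, 2.9665]  P^+=[0.2968 0.0084; 0.0084 0.0773]
step 3: x^-=[4.7809, 2.8784]  P^-=[0.8264 0.0478; 0.0478 0.1402]  S=[1.2625 0.1373; 0.1373 0.3136]  K=[0.6254 0.1948; -0.0379 0.4820]  nu=[-3.9664, -0.9621]  x^+=[2.1128, 2.5649]  P^+=[0.2872 0.0079; 0.0079 0.0706]

x_post = [2.1128, 2.5649]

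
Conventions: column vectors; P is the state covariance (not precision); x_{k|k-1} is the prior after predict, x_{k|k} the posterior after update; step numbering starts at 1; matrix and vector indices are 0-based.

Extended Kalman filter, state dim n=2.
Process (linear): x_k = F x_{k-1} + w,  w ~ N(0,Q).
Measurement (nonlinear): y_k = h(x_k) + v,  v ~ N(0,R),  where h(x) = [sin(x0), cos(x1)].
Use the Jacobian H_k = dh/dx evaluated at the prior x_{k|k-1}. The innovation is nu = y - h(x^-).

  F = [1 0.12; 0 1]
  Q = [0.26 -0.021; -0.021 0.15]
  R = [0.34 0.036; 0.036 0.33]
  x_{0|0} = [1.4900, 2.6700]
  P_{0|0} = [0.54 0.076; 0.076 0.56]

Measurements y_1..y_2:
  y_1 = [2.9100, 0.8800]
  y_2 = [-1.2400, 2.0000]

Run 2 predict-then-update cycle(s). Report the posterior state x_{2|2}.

step 1: x^-=[1.8104, 2.6700]  P^-=[0.8263 0.1222; 0.1222 0.7100]  H_jac=[-0.2373 0.0000; 0.0000 -0.4543]  S=[0.3865 0.0492; 0.0492 0.4765]  K=[-0.4990 -0.0650; 0.0112 -0.6780]  nu=[1.9386, 1.7708]  x^+=[0.7279, 1.4911]  P^+=[0.7248 0.0868; 0.0868 0.4916]
step 2: x^-=[0.9068, 1.4911]  P^-=[1.0127 0.1248; 0.1248 0.6416]  H_jac=[0.6163 0.0000; 0.0000 -0.9968]  S=[0.7246 -0.0406; -0.0406 0.9676]  K=[0.8561 -0.0926; 0.0692 -0.6581]  nu=[-2.0275, 1.9204]  x^+=[-1.0068, 0.0870]  P^+=[0.4669 -0.0003; -0.0003 0.2154]

x_post = [-1.0068, 0.0870]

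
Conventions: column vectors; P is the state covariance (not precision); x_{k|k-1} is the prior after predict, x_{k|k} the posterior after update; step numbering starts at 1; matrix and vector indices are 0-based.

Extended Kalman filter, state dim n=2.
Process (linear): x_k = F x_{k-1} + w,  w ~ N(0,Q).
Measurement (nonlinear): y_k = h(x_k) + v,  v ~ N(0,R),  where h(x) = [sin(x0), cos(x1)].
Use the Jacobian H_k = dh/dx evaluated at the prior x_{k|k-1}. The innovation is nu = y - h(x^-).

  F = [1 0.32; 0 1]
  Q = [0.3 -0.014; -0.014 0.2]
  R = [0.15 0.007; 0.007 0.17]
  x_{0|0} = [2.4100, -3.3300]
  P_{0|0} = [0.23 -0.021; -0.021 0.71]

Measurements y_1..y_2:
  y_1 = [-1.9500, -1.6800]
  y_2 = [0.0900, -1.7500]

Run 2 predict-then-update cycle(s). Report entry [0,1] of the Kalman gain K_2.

step 1: x^-=[1.3444, -3.3300]  P^-=[0.5893 0.1922; 0.1922 0.9100]  H_jac=[0.2245 0.0000; 0.0000 -0.1873]  S=[0.1797 -0.0011; -0.0011 0.2019]  K=[0.7351 -0.1743; 0.2350 -0.8428]  nu=[-2.9245, -0.6977]  x^+=[-0.6836, -3.4293]  P^+=[0.4858 0.1308; 0.1308 0.7562]
step 2: x^-=[-1.7810, -3.4293]  P^-=[0.9469 0.3588; 0.3588 0.9562]  H_jac=[-0.2086 0.0000; 0.0000 -0.2838]  S=[0.1912 0.0282; 0.0282 0.2470]  K=[-0.9890 -0.2991; -0.2332 -1.0719]  nu=[1.0680, -0.7911]  x^+=[-2.6006, -2.8303]  P^+=[0.7211 0.2036; 0.2036 0.6479]

K[0,1] = -0.2991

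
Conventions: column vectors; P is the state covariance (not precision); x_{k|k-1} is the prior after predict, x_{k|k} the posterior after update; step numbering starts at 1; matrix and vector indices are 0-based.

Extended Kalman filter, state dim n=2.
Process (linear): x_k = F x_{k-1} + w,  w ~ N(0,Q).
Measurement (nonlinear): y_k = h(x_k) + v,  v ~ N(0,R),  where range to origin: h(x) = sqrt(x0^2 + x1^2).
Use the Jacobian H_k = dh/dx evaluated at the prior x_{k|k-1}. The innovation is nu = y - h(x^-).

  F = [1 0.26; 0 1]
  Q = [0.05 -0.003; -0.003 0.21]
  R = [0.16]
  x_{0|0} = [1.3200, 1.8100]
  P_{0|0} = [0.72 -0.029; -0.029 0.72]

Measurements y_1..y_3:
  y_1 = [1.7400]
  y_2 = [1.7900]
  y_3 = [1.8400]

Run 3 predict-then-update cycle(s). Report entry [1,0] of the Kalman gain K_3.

step 1: x^-=[1.7906, 1.8100]  P^-=[0.8036 0.1552; 0.1552 0.9300]  H_jac=[0.7033 0.7109]  S=[1.1827]  K=[0.5712; 0.6513]  nu=[-0.8060]  x^+=[1.3302, 1.2850]  P^+=[0.4178 -0.2848; -0.2848 0.4283]
step 2: x^-=[1.6643, 1.2850]  P^-=[0.3487 -0.1764; -0.1764 0.6383]  H_jac=[0.7915 0.6111]  S=[0.4462]  K=[0.3769; 0.5613]  nu=[-0.3127]  x^+=[1.5465, 1.1095]  P^+=[0.2853 -0.2708; -0.2708 0.4977]
step 3: x^-=[1.8349, 1.1095]  P^-=[0.2281 -0.1444; -0.1444 0.7077]  H_jac=[0.8557 0.5174]  S=[0.3886]  K=[0.3100; 0.6243]  nu=[-0.3043]  x^+=[1.7406, 0.9195]  P^+=[0.1908 -0.2196; -0.2196 0.5562]

K[1,0] = 0.6243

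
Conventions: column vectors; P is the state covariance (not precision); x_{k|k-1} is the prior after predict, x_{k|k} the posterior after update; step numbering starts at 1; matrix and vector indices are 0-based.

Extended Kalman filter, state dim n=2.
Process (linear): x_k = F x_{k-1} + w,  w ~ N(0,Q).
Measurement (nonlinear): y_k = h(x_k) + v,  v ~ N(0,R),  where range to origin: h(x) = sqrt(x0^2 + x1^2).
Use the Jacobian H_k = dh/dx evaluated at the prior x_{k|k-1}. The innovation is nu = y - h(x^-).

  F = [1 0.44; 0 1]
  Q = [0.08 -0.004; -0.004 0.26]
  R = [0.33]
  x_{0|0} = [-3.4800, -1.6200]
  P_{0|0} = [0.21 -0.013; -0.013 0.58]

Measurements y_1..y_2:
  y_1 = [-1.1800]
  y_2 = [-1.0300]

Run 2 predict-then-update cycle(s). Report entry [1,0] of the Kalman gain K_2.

step 1: x^-=[-4.1928, -1.6200]  P^-=[0.3908 0.2382; 0.2382 0.8400]  H_jac=[-0.9328 -0.3604]  S=[0.9394]  K=[-0.4795; -0.5588]  nu=[-5.6749]  x^+=[-1.4716, 1.5513]  P^+=[0.1749 -0.0135; -0.0135 0.5467]
step 2: x^-=[-0.7891, 1.5513]  P^-=[0.3488 0.2230; 0.2230 0.8067]  H_jac=[-0.4534 0.8913]  S=[0.8623]  K=[0.0471; 0.7165]  nu=[-2.7704]  x^+=[-0.9196, -0.4339]  P^+=[0.3469 0.1939; 0.1939 0.3639]

K[1,0] = 0.7165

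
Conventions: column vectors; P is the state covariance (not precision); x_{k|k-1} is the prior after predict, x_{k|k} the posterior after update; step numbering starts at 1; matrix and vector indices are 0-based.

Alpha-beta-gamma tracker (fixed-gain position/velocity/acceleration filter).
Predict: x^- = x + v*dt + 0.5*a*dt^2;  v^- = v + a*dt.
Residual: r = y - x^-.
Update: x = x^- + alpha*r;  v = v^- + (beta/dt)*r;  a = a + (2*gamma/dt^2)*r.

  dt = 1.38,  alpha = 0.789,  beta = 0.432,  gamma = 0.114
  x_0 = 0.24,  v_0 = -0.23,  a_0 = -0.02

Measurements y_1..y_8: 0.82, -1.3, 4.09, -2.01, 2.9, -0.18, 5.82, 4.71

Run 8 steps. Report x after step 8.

x_post = 5.2006

step 1: x_pred=-0.0964  r=0.9164  x^+=0.6266  v^+=0.0293  a^+=0.0897
step 2: x_pred=0.7525  r=-2.0525  x^+=-0.8669  v^+=-0.4894  a^+=-0.1560
step 3: x_pred=-1.6909  r=5.7809  x^+=2.8702  v^+=1.1050  a^+=0.5361
step 4: x_pred=4.9055  r=-6.9155  x^+=-0.5508  v^+=-0.3201  a^+=-0.2919
step 5: x_pred=-1.2705  r=4.1705  x^+=2.0200  v^+=0.5827  a^+=0.2074
step 6: x_pred=3.0217  r=-3.2017  x^+=0.4955  v^+=-0.1333  a^+=-0.1759
step 7: x_pred=0.1441  r=5.6759  x^+=4.6224  v^+=1.4008  a^+=0.5037
step 8: x_pred=7.0351  r=-2.3251  x^+=5.2006  v^+=1.3680  a^+=0.2253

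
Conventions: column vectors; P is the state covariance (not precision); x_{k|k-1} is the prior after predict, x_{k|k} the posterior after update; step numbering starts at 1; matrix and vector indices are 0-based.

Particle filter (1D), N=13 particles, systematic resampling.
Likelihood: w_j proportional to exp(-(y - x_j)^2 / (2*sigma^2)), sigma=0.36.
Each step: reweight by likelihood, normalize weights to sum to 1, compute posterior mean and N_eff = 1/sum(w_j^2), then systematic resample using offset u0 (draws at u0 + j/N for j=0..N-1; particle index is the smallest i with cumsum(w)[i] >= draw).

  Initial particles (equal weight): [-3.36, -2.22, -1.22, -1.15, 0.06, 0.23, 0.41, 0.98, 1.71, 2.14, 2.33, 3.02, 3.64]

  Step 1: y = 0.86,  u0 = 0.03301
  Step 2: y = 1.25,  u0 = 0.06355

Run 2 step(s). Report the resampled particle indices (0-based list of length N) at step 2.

resampled_idx = [6, 6, 7, 7, 8, 8, 9, 10, 10, 11, 11, 12, 12]

step 1: w=[0.0000, 0.0000, 0.0000, 0.0000, 0.0479, 0.1223, 0.2589, 0.5349, 0.0348, 0.0010, 0.0001, 0.0000, 0.0000]  mean=0.7234  Neff=2.6906  idx=[4, 5, 6, 6, 6, 6, 7, 7, 7, 7, 7, 7, 7]
step 2: w=[0.0008, 0.0032, 0.0118, 0.0118, 0.0118, 0.0118, 0.1355, 0.1355, 0.1355, 0.1355, 0.1355, 0.1355, 0.1355]  mean=0.9500  Neff=7.7419  idx=[6, 6, 7, 7, 8, 8, 9, 10, 10, 11, 11, 12, 12]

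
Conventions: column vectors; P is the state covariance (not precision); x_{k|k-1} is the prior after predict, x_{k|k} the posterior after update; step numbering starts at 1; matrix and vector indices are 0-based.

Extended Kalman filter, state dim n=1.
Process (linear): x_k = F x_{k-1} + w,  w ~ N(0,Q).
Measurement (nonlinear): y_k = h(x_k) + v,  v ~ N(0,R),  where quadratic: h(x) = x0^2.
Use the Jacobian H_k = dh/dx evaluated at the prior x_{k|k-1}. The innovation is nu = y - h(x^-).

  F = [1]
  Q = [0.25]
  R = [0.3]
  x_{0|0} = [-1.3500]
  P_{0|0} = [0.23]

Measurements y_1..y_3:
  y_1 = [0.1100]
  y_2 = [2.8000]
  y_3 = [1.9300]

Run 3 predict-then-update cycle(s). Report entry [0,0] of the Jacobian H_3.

step 1: x^-=[-1.3500]  P^-=[0.4800]  H_jac=[-2.7000]  S=[3.7992]  K=[-0.3411]  nu=[-1.7125]  x^+=[-0.7658]  P^+=[0.0379]
step 2: x^-=[-0.7658]  P^-=[0.2879]  H_jac=[-1.5316]  S=[0.9754]  K=[-0.4521]  nu=[2.2135]  x^+=[-1.7665]  P^+=[0.0885]
step 3: x^-=[-1.7665]  P^-=[0.3385]  H_jac=[-3.5330]  S=[4.5259]  K=[-0.2643]  nu=[-1.1906]  x^+=[-1.4519]  P^+=[0.0224]

H_jac[0,0] = -3.5330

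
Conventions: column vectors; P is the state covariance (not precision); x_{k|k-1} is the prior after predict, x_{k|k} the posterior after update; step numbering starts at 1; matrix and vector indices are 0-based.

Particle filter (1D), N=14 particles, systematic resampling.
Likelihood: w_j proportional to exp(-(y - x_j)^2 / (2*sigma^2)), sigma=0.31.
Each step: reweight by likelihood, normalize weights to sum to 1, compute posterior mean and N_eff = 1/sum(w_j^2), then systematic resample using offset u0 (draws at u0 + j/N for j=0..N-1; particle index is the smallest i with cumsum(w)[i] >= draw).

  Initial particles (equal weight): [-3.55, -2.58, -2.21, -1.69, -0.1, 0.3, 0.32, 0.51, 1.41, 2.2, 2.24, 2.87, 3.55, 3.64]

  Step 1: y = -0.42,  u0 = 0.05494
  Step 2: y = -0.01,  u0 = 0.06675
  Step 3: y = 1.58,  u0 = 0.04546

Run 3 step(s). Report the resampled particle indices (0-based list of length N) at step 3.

step 1: w=[0.0000, 0.0000, 0.0000, 0.0003, 0.8112, 0.0931, 0.0800, 0.0154, 0.0000, 0.0000, 0.0000, 0.0000, 0.0000, 0.0000]  mean=-0.0203  Neff=1.4851  idx=[4, 4, 4, 4, 4, 4, 4, 4, 4, 4, 4, 5, 6, 6]
step 2: w=[0.0780, 0.0780, 0.0780, 0.0780, 0.0780, 0.0780, 0.0780, 0.0780, 0.0780, 0.0780, 0.0780, 0.0494, 0.0462, 0.0462]  mean=-0.0415  Neff=13.5742  idx=[0, 1, 2, 3, 4, 5, 6, 7, 8, 9, 10, 10, 12, 13]
step 3: w=[0.0008, 0.0008, 0.0008, 0.0008, 0.0008, 0.0008, 0.0008, 0.0008, 0.0008, 0.0008, 0.0008, 0.0008, 0.4952, 0.4952]  mean=0.3160  Neff=2.0391  idx=[12, 12, 12, 12, 12, 12, 12, 13, 13, 13, 13, 13, 13, 13]

resampled_idx = [12, 12, 12, 12, 12, 12, 12, 13, 13, 13, 13, 13, 13, 13]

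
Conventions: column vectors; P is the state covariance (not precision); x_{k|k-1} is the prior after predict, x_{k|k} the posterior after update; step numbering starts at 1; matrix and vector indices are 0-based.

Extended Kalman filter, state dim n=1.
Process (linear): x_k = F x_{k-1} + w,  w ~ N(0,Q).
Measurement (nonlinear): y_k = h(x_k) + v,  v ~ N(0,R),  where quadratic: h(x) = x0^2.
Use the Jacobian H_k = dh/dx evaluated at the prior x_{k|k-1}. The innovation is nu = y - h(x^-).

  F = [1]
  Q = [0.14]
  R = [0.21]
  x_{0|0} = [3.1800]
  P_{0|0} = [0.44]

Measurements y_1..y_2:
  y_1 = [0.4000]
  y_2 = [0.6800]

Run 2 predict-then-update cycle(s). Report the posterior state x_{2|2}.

step 1: x^-=[3.1800]  P^-=[0.5800]  H_jac=[6.3600]  S=[23.6708]  K=[0.1558]  nu=[-9.7124]  x^+=[1.6664]  P^+=[0.0051]
step 2: x^-=[1.6664]  P^-=[0.1451]  H_jac=[3.3329]  S=[1.8223]  K=[0.2655]  nu=[-2.0970]  x^+=[1.1098]  P^+=[0.0167]

x_post = [1.1098]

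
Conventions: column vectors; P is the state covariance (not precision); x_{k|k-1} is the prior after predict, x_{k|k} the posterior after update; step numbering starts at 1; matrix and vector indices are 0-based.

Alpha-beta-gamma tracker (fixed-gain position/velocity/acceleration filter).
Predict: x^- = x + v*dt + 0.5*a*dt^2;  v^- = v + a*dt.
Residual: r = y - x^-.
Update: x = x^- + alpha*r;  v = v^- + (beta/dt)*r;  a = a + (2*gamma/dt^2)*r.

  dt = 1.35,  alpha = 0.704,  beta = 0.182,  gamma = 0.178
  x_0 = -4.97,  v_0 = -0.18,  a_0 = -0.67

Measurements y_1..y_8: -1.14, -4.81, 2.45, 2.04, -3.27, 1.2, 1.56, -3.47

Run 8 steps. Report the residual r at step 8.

step 1: x_pred=-5.8235  r=4.6835  x^+=-2.5263  v^+=-0.4531  a^+=0.2449
step 2: x_pred=-2.9149  r=-1.8951  x^+=-4.2490  v^+=-0.3780  a^+=-0.1253
step 3: x_pred=-4.8736  r=7.3236  x^+=0.2822  v^+=0.4401  a^+=1.3052
step 4: x_pred=2.0658  r=-0.0258  x^+=2.0476  v^+=2.1987  a^+=1.3002
step 5: x_pred=6.2007  r=-9.4707  x^+=-0.4667  v^+=2.6772  a^+=-0.5498
step 6: x_pred=2.6465  r=-1.4465  x^+=1.6282  v^+=1.7400  a^+=-0.8323
step 7: x_pred=3.2187  r=-1.6587  x^+=2.0510  v^+=0.3927  a^+=-1.1563
step 8: x_pred=1.5274  r=-4.9974  x^+=-1.9908  v^+=-1.8421  a^+=-2.1325

resid = -4.9974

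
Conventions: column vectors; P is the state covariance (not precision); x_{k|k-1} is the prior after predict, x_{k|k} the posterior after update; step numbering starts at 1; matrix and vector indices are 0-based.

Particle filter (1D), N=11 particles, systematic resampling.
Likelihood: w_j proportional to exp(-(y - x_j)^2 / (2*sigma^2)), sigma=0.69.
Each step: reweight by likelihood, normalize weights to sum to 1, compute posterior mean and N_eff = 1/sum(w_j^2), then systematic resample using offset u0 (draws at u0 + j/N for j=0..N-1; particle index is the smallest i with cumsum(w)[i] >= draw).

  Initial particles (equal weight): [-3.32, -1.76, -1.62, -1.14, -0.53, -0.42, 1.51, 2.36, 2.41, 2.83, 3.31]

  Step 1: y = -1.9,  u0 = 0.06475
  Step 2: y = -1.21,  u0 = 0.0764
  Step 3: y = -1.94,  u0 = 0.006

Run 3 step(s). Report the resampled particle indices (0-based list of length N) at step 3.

resampled_idx = [0, 0, 1, 2, 3, 4, 4, 5, 6, 7, 8]

step 1: w=[0.0429, 0.3492, 0.3283, 0.1943, 0.0497, 0.0357, 0.0000, 0.0000, 0.0000, 0.0000, 0.0000]  mean=-1.5515  Neff=3.6629  idx=[1, 1, 1, 1, 2, 2, 2, 2, 3, 3, 5]
step 2: w=[0.0830, 0.0830, 0.0830, 0.0830, 0.0955, 0.0955, 0.0955, 0.0955, 0.1134, 0.1134, 0.0592]  mean=-1.4866  Neff=10.7221  idx=[0, 2, 3, 4, 5, 6, 7, 7, 8, 9, 10]
step 3: w=[0.1137, 0.1137, 0.1137, 0.1057, 0.1057, 0.1057, 0.1057, 0.1057, 0.0601, 0.0601, 0.0104]  mean=-1.5976  Neff=9.8096  idx=[0, 0, 1, 2, 3, 4, 4, 5, 6, 7, 8]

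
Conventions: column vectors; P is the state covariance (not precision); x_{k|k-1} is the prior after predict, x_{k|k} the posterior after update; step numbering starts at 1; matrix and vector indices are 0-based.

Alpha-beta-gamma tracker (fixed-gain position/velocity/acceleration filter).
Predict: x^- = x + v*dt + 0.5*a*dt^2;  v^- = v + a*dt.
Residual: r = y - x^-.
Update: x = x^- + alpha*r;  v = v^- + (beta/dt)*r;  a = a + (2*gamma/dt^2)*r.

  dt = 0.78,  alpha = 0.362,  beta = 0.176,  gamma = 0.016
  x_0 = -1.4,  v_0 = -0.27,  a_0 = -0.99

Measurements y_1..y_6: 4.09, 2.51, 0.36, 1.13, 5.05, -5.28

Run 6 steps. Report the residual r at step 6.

resid = -7.0720

step 1: x_pred=-1.9118  r=6.0018  x^+=0.2609  v^+=0.3120  a^+=-0.6743
step 2: x_pred=0.2991  r=2.2109  x^+=1.0995  v^+=0.2849  a^+=-0.5580
step 3: x_pred=1.1520  r=-0.7920  x^+=0.8653  v^+=-0.3290  a^+=-0.5997
step 4: x_pred=0.4262  r=0.7038  x^+=0.6810  v^+=-0.6380  a^+=-0.5627
step 5: x_pred=0.0122  r=5.0378  x^+=1.8359  v^+=0.0599  a^+=-0.2977
step 6: x_pred=1.7920  r=-7.0720  x^+=-0.7681  v^+=-1.7681  a^+=-0.6697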